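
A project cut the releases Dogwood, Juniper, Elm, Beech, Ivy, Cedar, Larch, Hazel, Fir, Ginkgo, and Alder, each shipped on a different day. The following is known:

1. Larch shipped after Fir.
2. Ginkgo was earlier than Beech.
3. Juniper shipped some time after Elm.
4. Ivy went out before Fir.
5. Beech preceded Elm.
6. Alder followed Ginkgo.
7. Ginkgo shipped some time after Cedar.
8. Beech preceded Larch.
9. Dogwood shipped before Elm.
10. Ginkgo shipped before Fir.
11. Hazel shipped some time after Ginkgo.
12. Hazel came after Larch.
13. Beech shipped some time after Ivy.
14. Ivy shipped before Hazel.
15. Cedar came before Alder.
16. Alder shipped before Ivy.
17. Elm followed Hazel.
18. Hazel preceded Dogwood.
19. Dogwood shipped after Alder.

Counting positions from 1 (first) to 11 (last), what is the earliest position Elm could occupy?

10

Alder, Beech, Cedar, Dogwood, Fir, Ginkgo, Hazel, Ivy, and Larch must all come before Elm — 9 forced predecessors.
Nothing else is forced ahead of Elm, so its earliest slot is position 9 + 1 = 10.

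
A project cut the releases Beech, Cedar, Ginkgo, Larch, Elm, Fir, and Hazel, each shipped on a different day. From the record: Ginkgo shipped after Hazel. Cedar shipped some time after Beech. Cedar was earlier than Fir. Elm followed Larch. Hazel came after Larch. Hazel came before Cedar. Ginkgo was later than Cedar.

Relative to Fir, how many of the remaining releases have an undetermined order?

2

Forced before Fir: Beech, Cedar, Hazel, and Larch.
That leaves Elm and Ginkgo with no forced order relative to Fir — 2.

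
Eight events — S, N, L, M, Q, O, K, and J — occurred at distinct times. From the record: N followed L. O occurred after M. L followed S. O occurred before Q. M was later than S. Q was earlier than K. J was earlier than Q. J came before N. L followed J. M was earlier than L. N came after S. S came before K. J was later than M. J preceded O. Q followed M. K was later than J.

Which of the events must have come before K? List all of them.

Directly stated before K: J, Q, and S.
M reaches K via M → Q → K.
O reaches K via O → Q → K.
No chain forces N (or any of the others) ahead of K.

J, M, O, Q, S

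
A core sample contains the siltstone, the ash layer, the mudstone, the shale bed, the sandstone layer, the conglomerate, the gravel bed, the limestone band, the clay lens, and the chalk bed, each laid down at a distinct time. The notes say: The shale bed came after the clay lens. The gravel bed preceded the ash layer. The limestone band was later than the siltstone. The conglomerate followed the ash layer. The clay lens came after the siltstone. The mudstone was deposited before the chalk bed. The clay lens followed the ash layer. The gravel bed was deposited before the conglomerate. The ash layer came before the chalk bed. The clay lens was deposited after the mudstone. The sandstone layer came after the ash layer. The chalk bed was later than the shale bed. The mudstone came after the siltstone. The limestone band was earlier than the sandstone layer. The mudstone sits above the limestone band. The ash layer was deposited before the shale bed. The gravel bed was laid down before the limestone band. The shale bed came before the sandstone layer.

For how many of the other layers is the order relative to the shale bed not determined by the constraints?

Forced before the shale bed: the ash layer, the clay lens, the gravel bed, the limestone band, the mudstone, and the siltstone; forced after the shale bed: the chalk bed and the sandstone layer.
That leaves the conglomerate with no forced order relative to the shale bed — 1.

1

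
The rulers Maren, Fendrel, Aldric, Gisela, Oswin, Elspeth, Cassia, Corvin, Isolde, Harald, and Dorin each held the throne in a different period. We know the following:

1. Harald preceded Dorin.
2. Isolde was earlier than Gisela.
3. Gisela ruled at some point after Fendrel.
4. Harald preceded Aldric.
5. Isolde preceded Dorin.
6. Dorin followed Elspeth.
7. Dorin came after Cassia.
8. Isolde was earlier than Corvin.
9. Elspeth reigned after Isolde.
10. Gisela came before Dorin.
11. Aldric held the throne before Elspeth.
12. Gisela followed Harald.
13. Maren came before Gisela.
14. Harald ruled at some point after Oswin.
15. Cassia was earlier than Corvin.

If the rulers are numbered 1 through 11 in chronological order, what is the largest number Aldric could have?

Aldric must come before Dorin and Elspeth — 2 rulers forced after them.
Everything else can be placed before Aldric in some valid order, so Aldric can sit as late as position 11 − 2 = 9.

9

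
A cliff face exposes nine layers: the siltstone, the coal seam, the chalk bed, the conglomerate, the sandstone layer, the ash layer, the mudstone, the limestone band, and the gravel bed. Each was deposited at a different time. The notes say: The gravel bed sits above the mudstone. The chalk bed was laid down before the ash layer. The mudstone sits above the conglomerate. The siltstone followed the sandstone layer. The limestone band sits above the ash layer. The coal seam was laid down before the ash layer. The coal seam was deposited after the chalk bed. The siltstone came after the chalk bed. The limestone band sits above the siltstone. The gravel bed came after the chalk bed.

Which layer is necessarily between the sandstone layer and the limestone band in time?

Tracing the constraints gives the sandstone layer → the siltstone → the limestone band, so the siltstone sits after the sandstone layer and before the limestone band.
No other layer is forced both after the sandstone layer and before the limestone band.

the siltstone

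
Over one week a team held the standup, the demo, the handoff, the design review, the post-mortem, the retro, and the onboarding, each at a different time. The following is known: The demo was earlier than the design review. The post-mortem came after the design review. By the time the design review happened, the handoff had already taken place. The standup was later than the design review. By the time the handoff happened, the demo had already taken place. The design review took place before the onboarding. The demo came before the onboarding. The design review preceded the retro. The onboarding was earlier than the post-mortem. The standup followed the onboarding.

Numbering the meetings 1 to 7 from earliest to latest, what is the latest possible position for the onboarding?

5

The onboarding must come before the post-mortem and the standup — 2 meetings forced after it.
Everything else can be placed before the onboarding in some valid order, so the onboarding can sit as late as position 7 − 2 = 5.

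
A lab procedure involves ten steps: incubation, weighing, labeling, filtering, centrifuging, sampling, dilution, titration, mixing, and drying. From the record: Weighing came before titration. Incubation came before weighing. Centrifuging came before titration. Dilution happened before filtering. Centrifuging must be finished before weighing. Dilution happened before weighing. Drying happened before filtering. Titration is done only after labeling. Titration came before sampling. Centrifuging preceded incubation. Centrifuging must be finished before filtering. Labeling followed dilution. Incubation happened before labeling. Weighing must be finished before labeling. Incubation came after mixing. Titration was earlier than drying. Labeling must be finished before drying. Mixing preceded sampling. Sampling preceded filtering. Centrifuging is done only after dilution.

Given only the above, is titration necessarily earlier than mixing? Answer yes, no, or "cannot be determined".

no

Tracing the constraints gives mixing → incubation → labeling → titration, so mixing must come before titration.
That means titration cannot be before mixing.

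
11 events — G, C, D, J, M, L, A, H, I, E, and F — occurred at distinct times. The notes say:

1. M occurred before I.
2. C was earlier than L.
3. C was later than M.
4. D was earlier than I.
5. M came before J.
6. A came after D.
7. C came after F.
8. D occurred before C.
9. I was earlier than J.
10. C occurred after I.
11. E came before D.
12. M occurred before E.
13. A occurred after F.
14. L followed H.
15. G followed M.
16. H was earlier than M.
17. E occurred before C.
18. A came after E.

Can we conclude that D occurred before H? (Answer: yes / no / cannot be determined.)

Tracing the constraints gives H → M → E → D, so H must come before D.
That means D cannot be before H.

no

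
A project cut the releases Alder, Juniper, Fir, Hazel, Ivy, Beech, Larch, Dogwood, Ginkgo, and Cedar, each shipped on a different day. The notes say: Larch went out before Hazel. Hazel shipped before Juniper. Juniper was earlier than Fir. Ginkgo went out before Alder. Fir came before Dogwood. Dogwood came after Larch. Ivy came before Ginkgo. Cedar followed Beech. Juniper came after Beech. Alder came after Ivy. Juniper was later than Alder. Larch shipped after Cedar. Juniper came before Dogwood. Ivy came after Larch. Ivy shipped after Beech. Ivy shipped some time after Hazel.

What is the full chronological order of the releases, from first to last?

The constraints fix every adjacent pair, so only one ordering works:
Beech → Cedar → Larch → Hazel → Ivy → Ginkgo → Alder → Juniper → Fir → Dogwood.

Beech, Cedar, Larch, Hazel, Ivy, Ginkgo, Alder, Juniper, Fir, Dogwood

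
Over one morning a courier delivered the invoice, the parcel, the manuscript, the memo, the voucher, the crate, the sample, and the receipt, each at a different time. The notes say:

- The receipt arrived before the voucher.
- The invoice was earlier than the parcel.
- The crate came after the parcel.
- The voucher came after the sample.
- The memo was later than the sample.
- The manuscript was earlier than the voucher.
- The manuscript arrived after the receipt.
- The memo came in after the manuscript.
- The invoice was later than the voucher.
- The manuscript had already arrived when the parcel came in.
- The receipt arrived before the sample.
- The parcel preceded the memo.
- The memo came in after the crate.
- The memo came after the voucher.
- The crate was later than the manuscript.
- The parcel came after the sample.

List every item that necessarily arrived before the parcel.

the invoice, the manuscript, the receipt, the sample, the voucher

Directly stated before the parcel: the invoice, the manuscript, and the sample.
The receipt reaches the parcel via the receipt → the sample → the parcel.
The voucher reaches the parcel via the voucher → the invoice → the parcel.
No chain forces the crate (or any of the others) ahead of the parcel.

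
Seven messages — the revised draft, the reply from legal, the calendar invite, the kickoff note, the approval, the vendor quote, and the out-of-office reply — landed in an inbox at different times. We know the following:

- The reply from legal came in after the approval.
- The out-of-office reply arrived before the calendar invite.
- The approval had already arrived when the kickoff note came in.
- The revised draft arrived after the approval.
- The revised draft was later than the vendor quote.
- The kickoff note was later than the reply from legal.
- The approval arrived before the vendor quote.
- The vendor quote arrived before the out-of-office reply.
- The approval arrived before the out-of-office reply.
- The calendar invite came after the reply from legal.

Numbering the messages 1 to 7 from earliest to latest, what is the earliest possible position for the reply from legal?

The approval must come before the reply from legal — 1 forced predecessor.
Nothing else is forced ahead of the reply from legal, so its earliest slot is position 1 + 1 = 2.

2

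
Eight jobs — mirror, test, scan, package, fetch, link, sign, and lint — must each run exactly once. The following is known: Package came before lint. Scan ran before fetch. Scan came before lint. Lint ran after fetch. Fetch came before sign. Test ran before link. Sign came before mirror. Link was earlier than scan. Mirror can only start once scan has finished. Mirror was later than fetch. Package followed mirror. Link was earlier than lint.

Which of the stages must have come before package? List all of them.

Directly stated before package: mirror.
Fetch reaches package via fetch → mirror → package.
Link reaches package via link → scan → mirror → package.
Scan reaches package via scan → mirror → package.
Likewise sign and test each reach package by chaining the stated constraints.
No chain forces lint ahead of package.

fetch, link, mirror, scan, sign, test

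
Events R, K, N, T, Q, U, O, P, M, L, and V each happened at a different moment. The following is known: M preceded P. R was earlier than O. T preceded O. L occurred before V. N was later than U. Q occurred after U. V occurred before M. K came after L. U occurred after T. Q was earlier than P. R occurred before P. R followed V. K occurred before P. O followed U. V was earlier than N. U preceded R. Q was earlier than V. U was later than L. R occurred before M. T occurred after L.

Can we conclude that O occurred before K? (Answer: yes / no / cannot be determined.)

cannot be determined

No chain of stated constraints runs from O to K, and none runs from K to O either.
So the relative order of O and K is not fixed by the given facts.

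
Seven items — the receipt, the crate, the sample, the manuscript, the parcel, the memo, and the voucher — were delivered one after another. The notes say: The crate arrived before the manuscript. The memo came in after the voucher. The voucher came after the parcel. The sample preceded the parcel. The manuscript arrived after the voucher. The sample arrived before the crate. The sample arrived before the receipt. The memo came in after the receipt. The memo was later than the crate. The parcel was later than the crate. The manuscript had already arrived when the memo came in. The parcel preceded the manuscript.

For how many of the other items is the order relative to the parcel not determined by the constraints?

Forced before the parcel: the crate and the sample; forced after the parcel: the manuscript, the memo, and the voucher.
That leaves the receipt with no forced order relative to the parcel — 1.

1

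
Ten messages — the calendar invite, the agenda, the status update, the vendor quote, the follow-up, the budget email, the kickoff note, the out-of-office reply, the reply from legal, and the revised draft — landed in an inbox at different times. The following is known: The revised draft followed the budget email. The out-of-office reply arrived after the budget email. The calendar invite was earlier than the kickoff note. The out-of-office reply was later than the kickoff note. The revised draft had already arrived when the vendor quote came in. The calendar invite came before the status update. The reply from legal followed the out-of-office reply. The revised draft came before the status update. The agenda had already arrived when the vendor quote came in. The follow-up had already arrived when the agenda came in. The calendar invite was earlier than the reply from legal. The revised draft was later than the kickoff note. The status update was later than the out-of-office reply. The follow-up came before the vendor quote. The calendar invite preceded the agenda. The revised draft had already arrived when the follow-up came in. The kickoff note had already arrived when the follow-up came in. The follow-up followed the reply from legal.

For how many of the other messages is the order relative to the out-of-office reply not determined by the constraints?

Forced before the out-of-office reply: the budget email, the calendar invite, and the kickoff note; forced after the out-of-office reply: the agenda, the follow-up, the reply from legal, the status update, and the vendor quote.
That leaves the revised draft with no forced order relative to the out-of-office reply — 1.

1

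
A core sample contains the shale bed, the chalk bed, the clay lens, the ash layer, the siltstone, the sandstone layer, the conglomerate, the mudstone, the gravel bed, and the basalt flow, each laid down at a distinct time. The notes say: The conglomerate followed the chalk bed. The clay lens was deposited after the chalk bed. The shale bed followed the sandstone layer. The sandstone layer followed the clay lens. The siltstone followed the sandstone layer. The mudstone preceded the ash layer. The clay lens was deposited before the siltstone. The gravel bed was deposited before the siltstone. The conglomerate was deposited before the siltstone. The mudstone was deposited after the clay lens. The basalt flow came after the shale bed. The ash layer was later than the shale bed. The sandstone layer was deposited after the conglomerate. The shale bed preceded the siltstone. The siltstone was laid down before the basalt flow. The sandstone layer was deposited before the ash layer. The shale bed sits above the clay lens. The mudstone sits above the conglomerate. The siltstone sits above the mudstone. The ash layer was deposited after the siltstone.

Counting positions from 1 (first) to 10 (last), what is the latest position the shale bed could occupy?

The shale bed must come before the ash layer, the basalt flow, and the siltstone — 3 layers forced after it.
Everything else can be placed before the shale bed in some valid order, so the shale bed can sit as late as position 10 − 3 = 7.

7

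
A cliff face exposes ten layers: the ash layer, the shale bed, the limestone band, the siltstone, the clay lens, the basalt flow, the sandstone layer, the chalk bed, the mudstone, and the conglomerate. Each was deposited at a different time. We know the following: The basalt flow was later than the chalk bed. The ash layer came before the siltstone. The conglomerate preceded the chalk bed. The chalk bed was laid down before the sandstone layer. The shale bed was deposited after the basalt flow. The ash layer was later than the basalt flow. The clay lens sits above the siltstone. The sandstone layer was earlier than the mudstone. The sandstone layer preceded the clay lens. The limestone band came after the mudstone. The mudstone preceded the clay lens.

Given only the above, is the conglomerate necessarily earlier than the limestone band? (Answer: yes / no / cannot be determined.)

yes

Chain the constraints: the conglomerate → the chalk bed → the sandstone layer → the mudstone → the limestone band. Each link is directly stated, so the conglomerate comes before the limestone band.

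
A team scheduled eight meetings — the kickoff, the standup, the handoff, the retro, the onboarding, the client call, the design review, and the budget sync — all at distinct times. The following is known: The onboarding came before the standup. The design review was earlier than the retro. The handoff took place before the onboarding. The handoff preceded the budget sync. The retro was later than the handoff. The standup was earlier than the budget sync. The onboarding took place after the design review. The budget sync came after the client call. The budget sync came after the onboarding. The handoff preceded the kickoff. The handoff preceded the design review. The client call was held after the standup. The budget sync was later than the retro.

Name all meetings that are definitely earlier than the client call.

Directly stated before the client call: the standup.
The design review reaches the client call via the design review → the onboarding → the standup → the client call.
The handoff reaches the client call via the handoff → the onboarding → the standup → the client call.
The onboarding reaches the client call via the onboarding → the standup → the client call.
No chain forces the kickoff (or any of the others) ahead of the client call.

the design review, the handoff, the onboarding, the standup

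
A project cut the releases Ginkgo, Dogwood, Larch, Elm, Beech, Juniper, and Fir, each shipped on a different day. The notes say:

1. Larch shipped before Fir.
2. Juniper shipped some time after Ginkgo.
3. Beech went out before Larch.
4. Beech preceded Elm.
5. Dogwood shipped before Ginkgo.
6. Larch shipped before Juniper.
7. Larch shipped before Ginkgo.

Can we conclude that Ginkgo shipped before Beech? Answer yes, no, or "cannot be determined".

no

Tracing the constraints gives Beech → Larch → Ginkgo, so Beech must come before Ginkgo.
That means Ginkgo cannot be before Beech.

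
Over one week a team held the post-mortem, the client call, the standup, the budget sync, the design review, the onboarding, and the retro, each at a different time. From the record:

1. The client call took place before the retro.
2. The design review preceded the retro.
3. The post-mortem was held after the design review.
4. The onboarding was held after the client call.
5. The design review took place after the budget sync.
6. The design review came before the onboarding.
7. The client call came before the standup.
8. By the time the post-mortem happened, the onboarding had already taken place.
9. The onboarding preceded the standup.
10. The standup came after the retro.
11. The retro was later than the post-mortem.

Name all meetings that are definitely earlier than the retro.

Directly stated before the retro: the client call, the design review, and the post-mortem.
The budget sync reaches the retro via the budget sync → the design review → the retro.
The onboarding reaches the retro via the onboarding → the post-mortem → the retro.
No chain forces the standup ahead of the retro.

the budget sync, the client call, the design review, the onboarding, the post-mortem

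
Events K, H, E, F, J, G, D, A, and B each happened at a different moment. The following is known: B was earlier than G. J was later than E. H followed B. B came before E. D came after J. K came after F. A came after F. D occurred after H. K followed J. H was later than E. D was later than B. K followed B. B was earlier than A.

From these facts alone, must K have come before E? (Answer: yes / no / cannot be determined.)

Tracing the constraints gives E → J → K, so E must come before K.
That means K cannot be before E.

no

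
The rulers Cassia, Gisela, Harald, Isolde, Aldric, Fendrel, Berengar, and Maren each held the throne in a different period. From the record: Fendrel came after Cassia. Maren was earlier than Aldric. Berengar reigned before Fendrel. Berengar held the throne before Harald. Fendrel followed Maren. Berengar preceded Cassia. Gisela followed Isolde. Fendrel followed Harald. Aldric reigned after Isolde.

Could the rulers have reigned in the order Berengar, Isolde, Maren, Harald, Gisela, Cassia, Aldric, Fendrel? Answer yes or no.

Check each stated constraint against the proposed order — e.g. Isolde is ahead of Aldric; Berengar is ahead of Fendrel. Every pair is in the required order; nothing is violated.

yes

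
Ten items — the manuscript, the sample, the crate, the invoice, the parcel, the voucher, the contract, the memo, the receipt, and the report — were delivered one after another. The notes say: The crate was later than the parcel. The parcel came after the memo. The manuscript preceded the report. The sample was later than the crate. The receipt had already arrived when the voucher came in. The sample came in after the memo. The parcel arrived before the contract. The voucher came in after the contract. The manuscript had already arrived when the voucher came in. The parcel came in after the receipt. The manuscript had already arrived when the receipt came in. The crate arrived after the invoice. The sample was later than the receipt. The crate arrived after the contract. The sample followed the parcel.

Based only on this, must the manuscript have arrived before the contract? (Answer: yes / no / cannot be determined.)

Chain the constraints: the manuscript → the receipt → the parcel → the contract. Each link is directly stated, so the manuscript comes before the contract.

yes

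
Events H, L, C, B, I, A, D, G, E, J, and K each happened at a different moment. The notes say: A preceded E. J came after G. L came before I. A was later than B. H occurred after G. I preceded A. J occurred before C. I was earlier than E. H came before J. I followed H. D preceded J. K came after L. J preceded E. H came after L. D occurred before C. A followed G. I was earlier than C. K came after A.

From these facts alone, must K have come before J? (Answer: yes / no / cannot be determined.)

No chain of stated constraints runs from K to J, and none runs from J to K either.
So the relative order of K and J is not fixed by the given facts.

cannot be determined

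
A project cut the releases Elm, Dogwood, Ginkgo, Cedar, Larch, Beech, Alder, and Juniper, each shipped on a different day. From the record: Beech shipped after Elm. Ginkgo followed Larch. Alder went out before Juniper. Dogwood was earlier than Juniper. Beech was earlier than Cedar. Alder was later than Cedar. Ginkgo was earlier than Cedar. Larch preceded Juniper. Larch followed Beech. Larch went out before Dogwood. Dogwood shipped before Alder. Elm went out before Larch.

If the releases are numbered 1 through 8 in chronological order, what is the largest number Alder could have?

Alder must come before Juniper — 1 release forced after it.
Everything else can be placed before Alder in some valid order, so Alder can sit as late as position 8 − 1 = 7.

7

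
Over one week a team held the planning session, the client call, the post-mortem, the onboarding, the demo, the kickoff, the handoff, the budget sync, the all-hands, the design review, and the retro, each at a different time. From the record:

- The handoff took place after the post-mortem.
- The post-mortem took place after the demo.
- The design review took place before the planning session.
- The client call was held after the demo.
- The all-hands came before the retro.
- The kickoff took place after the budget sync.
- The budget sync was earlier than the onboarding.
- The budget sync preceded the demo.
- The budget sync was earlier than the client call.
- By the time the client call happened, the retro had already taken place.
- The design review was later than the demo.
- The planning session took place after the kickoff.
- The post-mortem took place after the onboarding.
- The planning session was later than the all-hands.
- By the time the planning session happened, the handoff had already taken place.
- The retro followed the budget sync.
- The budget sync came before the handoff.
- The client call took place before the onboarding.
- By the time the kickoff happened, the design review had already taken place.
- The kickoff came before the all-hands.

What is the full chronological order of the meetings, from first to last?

the budget sync, the demo, the design review, the kickoff, the all-hands, the retro, the client call, the onboarding, the post-mortem, the handoff, the planning session

The constraints fix every adjacent pair, so only one ordering works:
the budget sync → the demo → the design review → the kickoff → the all-hands → the retro → the client call → the onboarding → the post-mortem → the handoff → the planning session.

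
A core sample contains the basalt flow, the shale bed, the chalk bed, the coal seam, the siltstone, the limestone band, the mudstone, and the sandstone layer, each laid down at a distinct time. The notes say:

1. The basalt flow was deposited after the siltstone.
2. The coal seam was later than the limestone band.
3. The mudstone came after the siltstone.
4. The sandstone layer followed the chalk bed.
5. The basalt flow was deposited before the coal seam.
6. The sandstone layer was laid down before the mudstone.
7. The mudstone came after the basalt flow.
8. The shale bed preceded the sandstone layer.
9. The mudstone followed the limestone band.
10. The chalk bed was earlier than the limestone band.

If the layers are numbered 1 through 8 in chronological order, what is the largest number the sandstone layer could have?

7

The sandstone layer must come before the mudstone — 1 layer forced after it.
Everything else can be placed before the sandstone layer in some valid order, so the sandstone layer can sit as late as position 8 − 1 = 7.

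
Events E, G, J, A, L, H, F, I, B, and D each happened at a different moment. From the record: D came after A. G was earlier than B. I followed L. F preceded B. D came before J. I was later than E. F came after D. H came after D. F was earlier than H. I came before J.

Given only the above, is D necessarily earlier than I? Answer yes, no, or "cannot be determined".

cannot be determined

No chain of stated constraints runs from D to I, and none runs from I to D either.
So the relative order of D and I is not fixed by the given facts.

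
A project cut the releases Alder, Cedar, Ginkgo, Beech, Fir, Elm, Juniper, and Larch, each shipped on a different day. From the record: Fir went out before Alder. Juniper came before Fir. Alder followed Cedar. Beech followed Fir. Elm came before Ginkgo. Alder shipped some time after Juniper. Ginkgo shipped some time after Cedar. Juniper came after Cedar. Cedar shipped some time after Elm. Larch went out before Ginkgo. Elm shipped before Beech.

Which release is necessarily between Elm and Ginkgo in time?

Tracing the constraints gives Elm → Cedar → Ginkgo, so Cedar sits after Elm and before Ginkgo.
No other release is forced both after Elm and before Ginkgo.

Cedar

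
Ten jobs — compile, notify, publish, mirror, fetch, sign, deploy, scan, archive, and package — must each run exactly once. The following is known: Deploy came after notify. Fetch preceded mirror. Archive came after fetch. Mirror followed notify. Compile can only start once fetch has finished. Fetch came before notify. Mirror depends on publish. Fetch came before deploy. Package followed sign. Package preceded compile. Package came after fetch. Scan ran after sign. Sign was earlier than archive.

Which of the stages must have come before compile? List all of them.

fetch, package, sign

Directly stated before compile: fetch and package.
Sign reaches compile via sign → package → compile.
No chain forces notify (or any of the others) ahead of compile.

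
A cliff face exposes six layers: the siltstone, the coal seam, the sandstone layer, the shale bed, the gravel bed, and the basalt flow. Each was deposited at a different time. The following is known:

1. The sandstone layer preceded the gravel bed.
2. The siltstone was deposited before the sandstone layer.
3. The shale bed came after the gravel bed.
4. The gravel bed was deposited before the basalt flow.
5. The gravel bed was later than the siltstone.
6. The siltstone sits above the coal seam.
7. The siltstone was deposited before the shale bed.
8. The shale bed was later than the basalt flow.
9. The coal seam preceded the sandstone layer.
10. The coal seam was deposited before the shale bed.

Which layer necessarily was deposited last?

Every other layer has a chain of constraints placing it before the shale bed, so the shale bed is last.

the shale bed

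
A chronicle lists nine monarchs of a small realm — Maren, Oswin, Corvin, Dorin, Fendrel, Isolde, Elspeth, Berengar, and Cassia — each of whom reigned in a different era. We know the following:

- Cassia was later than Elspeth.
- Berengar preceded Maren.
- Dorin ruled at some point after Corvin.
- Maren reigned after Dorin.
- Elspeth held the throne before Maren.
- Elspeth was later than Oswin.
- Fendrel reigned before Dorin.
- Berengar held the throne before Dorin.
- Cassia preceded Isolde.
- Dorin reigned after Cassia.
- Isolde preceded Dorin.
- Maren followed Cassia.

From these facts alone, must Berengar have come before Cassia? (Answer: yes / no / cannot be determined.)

No chain of stated constraints runs from Berengar to Cassia, and none runs from Cassia to Berengar either.
So the relative order of Berengar and Cassia is not fixed by the given facts.

cannot be determined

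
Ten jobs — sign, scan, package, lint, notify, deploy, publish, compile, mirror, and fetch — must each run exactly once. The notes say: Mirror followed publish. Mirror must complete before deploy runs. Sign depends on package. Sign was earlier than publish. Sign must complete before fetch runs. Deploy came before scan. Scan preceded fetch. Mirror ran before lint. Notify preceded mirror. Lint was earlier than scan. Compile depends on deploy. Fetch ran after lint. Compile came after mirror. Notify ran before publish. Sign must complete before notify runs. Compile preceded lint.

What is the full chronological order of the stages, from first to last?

package, sign, notify, publish, mirror, deploy, compile, lint, scan, fetch

The constraints fix every adjacent pair, so only one ordering works:
package → sign → notify → publish → mirror → deploy → compile → lint → scan → fetch.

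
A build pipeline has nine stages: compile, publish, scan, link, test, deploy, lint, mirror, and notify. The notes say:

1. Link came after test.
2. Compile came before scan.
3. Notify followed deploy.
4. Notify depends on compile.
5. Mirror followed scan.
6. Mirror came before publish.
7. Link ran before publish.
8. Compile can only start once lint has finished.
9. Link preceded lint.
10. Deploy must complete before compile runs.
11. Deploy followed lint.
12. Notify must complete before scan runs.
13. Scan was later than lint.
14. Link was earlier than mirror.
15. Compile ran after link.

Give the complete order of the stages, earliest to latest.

test, link, lint, deploy, compile, notify, scan, mirror, publish

The constraints fix every adjacent pair, so only one ordering works:
test → link → lint → deploy → compile → notify → scan → mirror → publish.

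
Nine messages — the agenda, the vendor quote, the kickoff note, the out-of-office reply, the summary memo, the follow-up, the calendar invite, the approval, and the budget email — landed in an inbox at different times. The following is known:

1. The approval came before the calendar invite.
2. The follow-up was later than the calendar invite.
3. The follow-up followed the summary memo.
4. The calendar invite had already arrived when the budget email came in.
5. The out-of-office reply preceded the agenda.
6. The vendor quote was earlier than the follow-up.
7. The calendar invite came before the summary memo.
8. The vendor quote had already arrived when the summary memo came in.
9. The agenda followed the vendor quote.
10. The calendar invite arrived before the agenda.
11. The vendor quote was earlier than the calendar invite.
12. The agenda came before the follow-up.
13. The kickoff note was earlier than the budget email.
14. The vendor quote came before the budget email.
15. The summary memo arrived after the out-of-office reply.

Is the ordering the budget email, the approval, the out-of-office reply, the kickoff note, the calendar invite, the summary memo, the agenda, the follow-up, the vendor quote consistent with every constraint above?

no

The constraints require the vendor quote before the follow-up, but in the proposed sequence the follow-up appears ahead of the vendor quote. That one violation is enough.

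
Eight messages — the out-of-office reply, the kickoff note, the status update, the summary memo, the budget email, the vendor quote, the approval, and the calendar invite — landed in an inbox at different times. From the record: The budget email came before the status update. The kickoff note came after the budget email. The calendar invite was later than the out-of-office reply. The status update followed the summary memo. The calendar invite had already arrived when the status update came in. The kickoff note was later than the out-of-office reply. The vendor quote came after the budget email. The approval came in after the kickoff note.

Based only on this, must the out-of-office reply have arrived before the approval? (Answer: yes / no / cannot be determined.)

Chain the constraints: the out-of-office reply → the kickoff note → the approval. Each link is directly stated, so the out-of-office reply comes before the approval.

yes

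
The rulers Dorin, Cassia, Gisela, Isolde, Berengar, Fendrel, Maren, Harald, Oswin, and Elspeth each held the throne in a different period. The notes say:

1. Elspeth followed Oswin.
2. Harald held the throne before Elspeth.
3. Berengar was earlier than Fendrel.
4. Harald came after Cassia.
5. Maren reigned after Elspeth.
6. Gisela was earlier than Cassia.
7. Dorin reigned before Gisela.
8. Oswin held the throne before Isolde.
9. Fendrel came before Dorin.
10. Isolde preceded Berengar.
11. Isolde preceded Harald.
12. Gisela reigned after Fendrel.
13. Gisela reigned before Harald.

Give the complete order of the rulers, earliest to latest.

Oswin, Isolde, Berengar, Fendrel, Dorin, Gisela, Cassia, Harald, Elspeth, Maren

The constraints fix every adjacent pair, so only one ordering works:
Oswin → Isolde → Berengar → Fendrel → Dorin → Gisela → Cassia → Harald → Elspeth → Maren.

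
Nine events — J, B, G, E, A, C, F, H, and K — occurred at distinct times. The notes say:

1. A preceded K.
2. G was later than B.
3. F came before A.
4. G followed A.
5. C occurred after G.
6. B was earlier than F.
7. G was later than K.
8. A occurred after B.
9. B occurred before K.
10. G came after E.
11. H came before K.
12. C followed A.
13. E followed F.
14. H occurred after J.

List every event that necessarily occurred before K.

Directly stated before K: A, B, and H.
F reaches K via F → A → K.
J reaches K via J → H → K.
No chain forces E (or any of the others) ahead of K.

A, B, F, H, J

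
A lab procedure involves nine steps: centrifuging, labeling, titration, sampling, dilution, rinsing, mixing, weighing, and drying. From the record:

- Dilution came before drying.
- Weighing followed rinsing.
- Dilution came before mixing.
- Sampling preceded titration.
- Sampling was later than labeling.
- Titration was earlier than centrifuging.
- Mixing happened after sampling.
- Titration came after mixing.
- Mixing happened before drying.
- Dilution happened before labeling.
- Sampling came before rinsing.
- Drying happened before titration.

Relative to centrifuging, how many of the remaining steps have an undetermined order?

Forced before centrifuging: dilution, drying, labeling, mixing, sampling, and titration.
That leaves rinsing and weighing with no forced order relative to centrifuging — 2.

2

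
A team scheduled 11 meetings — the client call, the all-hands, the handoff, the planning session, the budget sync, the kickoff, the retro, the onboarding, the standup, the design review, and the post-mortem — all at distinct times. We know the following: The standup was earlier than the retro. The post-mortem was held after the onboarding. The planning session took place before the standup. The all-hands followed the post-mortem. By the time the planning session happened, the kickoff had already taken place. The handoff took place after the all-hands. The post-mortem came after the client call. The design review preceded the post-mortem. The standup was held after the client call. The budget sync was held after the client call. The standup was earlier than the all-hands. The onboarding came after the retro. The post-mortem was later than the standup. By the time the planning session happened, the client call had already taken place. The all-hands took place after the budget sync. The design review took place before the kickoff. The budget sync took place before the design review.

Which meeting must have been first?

The client call has a chain of constraints placing it before every other meeting, so the client call must be first.

the client call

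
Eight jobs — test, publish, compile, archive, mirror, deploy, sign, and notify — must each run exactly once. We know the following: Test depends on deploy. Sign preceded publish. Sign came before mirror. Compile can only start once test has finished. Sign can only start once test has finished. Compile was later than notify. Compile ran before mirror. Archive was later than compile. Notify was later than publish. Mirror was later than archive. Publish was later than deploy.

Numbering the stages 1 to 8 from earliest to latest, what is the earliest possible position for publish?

4

Deploy, sign, and test must all come before publish — 3 forced predecessors.
Nothing else is forced ahead of publish, so its earliest slot is position 3 + 1 = 4.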